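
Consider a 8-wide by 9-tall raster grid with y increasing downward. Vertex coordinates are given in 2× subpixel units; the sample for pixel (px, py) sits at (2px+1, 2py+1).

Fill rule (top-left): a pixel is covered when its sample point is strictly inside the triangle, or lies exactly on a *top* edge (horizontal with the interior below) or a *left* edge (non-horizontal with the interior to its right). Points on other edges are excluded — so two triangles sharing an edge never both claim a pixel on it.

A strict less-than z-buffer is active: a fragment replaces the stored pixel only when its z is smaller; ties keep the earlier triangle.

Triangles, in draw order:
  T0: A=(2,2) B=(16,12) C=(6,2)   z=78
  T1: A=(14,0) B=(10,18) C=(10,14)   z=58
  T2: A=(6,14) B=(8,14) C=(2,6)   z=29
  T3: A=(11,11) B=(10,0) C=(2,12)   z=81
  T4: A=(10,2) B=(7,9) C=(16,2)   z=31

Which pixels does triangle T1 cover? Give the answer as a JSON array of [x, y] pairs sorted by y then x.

T0:
  2·area = 40  (B↔C swapped to make it positive)
  edge (2, 2)→(6, 2): d=(4,0) top-left  bias=+0
  edge (6, 2)→(16, 12): d=(10,10) right/bottom  bias=-1
  edge (16, 12)→(2, 2): d=(-14,-10) top-left  bias=+0
    (2,0)@(5, 1): e=[-4,0,44] → .  [on edge]
    (2,1)@(5, 3): e=[4,20,16] → X
    (3,1)@(7, 3): e=[4,0,36] → .  [on edge]
    (2,2)@(5, 5): e=[12,40,-12] → .
    (3,2)@(7, 5): e=[12,20,8] → X
    (4,2)@(9, 5): e=[12,0,28] → .  [on edge]
    (3,3)@(7, 7): e=[20,40,-20] → .
    (4,3)@(9, 7): e=[20,20,0] → X  [on edge]
    (5,3)@(11, 7): e=[20,0,20] → .  [on edge]
    (4,4)@(9, 9): e=[28,40,-28] → .
    (6,4)@(13, 9): e=[28,0,12] → .  [on edge]
    (7,5)@(15, 11): e=[36,0,4] → .  [on edge]
  covered (3 px):
    . . . . . . . .
    . . X . . . . .
    . . . X . . . .
    . . . . X . . .
    . . . . . . . .
    . . . . . . . .
    . . . . . . . .
    . . . . . . . .
    . . . . . . . .
T1:
  2·area = 16
  edge (14, 0)→(10, 18): d=(-4,18) right/bottom  bias=-1
  edge (10, 18)→(10, 14): d=(0,-4) top-left  bias=+0
  edge (10, 14)→(14, 0): d=(4,-14) top-left  bias=+0
    (5,5)@(11, 11): e=[10,4,2] → X
    (6,5)@(13, 11): e=[-26,12,30] → .
    (5,6)@(11, 13): e=[2,4,10] → X
    (6,6)@(13, 13): e=[-34,12,38] → .
    (5,7)@(11, 15): e=[-6,4,18] → .
  covered (2 px):
    . . . . . . . .
    . . . . . . . .
    . . . . . . . .
    . . . . . . . .
    . . . . . . . .
    . . . . . X . .
    . . . . . X . .
    . . . . . . . .
    . . . . . . . .
T2:
  2·area = 16  (B↔C swapped to make it positive)
  edge (6, 14)→(2, 6): d=(-4,-8) top-left  bias=+0
  edge (2, 6)→(8, 14): d=(6,8) right/bottom  bias=-1
  edge (8, 14)→(6, 14): d=(-2,0) right/bottom  bias=-1
    (2,5)@(5, 11): e=[4,6,6] → X
    (3,5)@(7, 11): e=[20,-10,6] → .
    (2,6)@(5, 13): e=[-4,18,2] → .
    (3,6)@(7, 13): e=[12,2,2] → X
    (4,6)@(9, 13): e=[28,-14,2] → .
    (3,7)@(7, 15): e=[4,14,-2] → .
  covered (2 px):
    . . . . . . . .
    . . . . . . . .
    . . . . . . . .
    . . . . . . . .
    . . . . . . . .
    . . X . . . . .
    . . . X . . . .
    . . . . . . . .
    . . . . . . . .
T3:
  2·area = 100  (B↔C swapped to make it positive)
  edge (11, 11)→(2, 12): d=(-9,1) right/bottom  bias=-1
  edge (2, 12)→(10, 0): d=(8,-12) top-left  bias=+0
  edge (10, 0)→(11, 11): d=(1,11) right/bottom  bias=-1
    (4,1)@(9, 3): e=[74,12,14] → X
    (5,1)@(11, 3): e=[72,36,-8] → .
    (3,2)@(7, 5): e=[58,4,38] → X
    (5,2)@(11, 5): e=[54,52,-6] → .
    (3,3)@(7, 7): e=[40,20,40] → X
    (5,3)@(11, 7): e=[36,68,-4] → .
    (2,4)@(5, 9): e=[24,12,64] → X
    (5,4)@(11, 9): e=[18,84,-2] → .
    (1,5)@(3, 11): e=[8,4,88] → X
    (5,5)@(11, 11): e=[0,100,0] → .  [on edge]
    (1,6)@(3, 13): e=[-10,20,90] → .
    (2,6)@(5, 13): e=[-12,44,68] → .
  covered (12 px):
    . . . . . . . .
    . . . . X . . .
    . . . X X . . .
    . . . X X . . .
    . . X X X . . .
    . X X X X . . .
    . . . . . . . .
    . . . . . . . .
    . . . . . . . .
T4:
  2·area = 42  (B↔C swapped to make it positive)
  edge (10, 2)→(16, 2): d=(6,0) top-left  bias=+0
  edge (16, 2)→(7, 9): d=(-9,7) right/bottom  bias=-1
  edge (7, 9)→(10, 2): d=(3,-7) top-left  bias=+0
    (5,1)@(11, 3): e=[6,26,10] → X
    (6,1)@(13, 3): e=[6,12,24] → X
    (7,1)@(15, 3): e=[6,-2,38] → .
    (4,2)@(9, 5): e=[18,22,2] → X
    (6,2)@(13, 5): e=[18,-6,30] → .
    (4,3)@(9, 7): e=[30,4,8] → X
    (5,3)@(11, 7): e=[30,-10,22] → .
    (3,4)@(7, 9): e=[42,0,0] → .  [on edge]
    (4,4)@(9, 9): e=[42,-14,14] → .
  covered (5 px):
    . . . . . . . .
    . . . . . X X .
    . . . . X X . .
    . . . . X . . .
    . . . . . . . .
    . . . . . . . .
    . . . . . . . .
    . . . . . . . .
    . . . . . . . .

Final: [[5,5],[5,6]]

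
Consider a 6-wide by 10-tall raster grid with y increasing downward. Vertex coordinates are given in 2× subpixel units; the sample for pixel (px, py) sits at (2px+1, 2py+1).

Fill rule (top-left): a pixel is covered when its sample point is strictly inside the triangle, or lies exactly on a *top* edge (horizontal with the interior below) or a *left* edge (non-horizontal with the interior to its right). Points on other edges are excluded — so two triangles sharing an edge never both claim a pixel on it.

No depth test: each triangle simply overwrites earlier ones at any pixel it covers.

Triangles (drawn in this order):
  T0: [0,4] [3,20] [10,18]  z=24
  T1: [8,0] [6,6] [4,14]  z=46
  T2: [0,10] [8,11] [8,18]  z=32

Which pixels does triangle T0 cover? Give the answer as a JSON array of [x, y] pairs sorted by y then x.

T0:
  2·area = 118  (B↔C swapped to make it positive)
  edge (0, 4)→(10, 18): d=(10,14) right/bottom  bias=-1
  edge (10, 18)→(3, 20): d=(-7,2) right/bottom  bias=-1
  edge (3, 20)→(0, 4): d=(-3,-16) top-left  bias=+0
    (0,3)@(1, 7): e=[16,95,7] → #
    (1,3)@(3, 7): e=[-12,91,39] → ·
    (0,4)@(1, 9): e=[36,81,1] → #
    (1,4)@(3, 9): e=[8,77,33] → #
    (2,4)@(5, 9): e=[-20,73,65] → ·
    (0,5)@(1, 11): e=[56,67,-5] → ·
    (1,5)@(3, 11): e=[28,63,27] → #
    (2,5)@(5, 11): e=[0,59,59] → ·  [on edge]
    (1,6)@(3, 13): e=[48,49,21] → #
    (2,6)@(5, 13): e=[20,45,53] → #
    (3,6)@(7, 13): e=[-8,41,85] → ·
    (1,7)@(3, 15): e=[68,35,15] → #
  covered (15 px):
    · · · · · ·
    · · · · · ·
    · · · · · ·
    # · · · · ·
    # # · · · ·
    · # · · · ·
    · # # · · ·
    · # # # · ·
    · # # # # ·
    · # # · · ·
T1:
  2·area = 4  (B↔C swapped to make it positive)
  edge (8, 0)→(4, 14): d=(-4,14) right/bottom  bias=-1
  edge (4, 14)→(6, 6): d=(2,-8) top-left  bias=+0
  edge (6, 6)→(8, 0): d=(2,-6) top-left  bias=+0
    (3,1)@(7, 3): e=[2,2,0] → #  [on edge]
    (4,1)@(9, 3): e=[-26,18,12] → ·
    (3,2)@(7, 5): e=[-6,6,4] → ·
    (2,4)@(5, 9): e=[6,-2,0] → ·  [on edge]
    (1,7)@(3, 15): e=[10,-6,0] → ·  [on edge]
  covered (1 px):
    · · · · · ·
    · · · # · ·
    · · · · · ·
    · · · · · ·
    · · · · · ·
    · · · · · ·
    · · · · · ·
    · · · · · ·
    · · · · · ·
    · · · · · ·
T2:
  2·area = 56
  edge (0, 10)→(8, 11): d=(8,1) right/bottom  bias=-1
  edge (8, 11)→(8, 18): d=(0,7) right/bottom  bias=-1
  edge (8, 18)→(0, 10): d=(-8,-8) top-left  bias=+0
    (0,5)@(1, 11): e=[7,49,0] → #  [on edge]
    (1,5)@(3, 11): e=[5,35,16] → #
    (2,5)@(5, 11): e=[3,21,32] → #
    (3,5)@(7, 11): e=[1,7,48] → #
    (4,5)@(9, 11): e=[-1,-7,64] → ·
    (0,6)@(1, 13): e=[23,49,-16] → ·
    (1,6)@(3, 13): e=[21,35,0] → #  [on edge]
    (4,6)@(9, 13): e=[15,-7,48] → ·
    (1,7)@(3, 15): e=[37,35,-16] → ·
    (2,7)@(5, 15): e=[35,21,0] → #  [on edge]
    (4,7)@(9, 15): e=[31,-7,32] → ·
    (2,8)@(5, 17): e=[51,21,-16] → ·
    (3,8)@(7, 17): e=[49,7,0] → #  [on edge]
    (4,9)@(9, 19): e=[63,-7,0] → ·  [on edge]
  covered (10 px):
    · · · · · ·
    · · · · · ·
    · · · · · ·
    · · · · · ·
    · · · · · ·
    # # # # · ·
    · # # # · ·
    · · # # · ·
    · · · # · ·
    · · · · · ·

Answer: [[0,3],[0,4],[1,4],[1,5],[1,6],[2,6],[1,7],[2,7],[3,7],[1,8],[2,8],[3,8],[4,8],[1,9],[2,9]]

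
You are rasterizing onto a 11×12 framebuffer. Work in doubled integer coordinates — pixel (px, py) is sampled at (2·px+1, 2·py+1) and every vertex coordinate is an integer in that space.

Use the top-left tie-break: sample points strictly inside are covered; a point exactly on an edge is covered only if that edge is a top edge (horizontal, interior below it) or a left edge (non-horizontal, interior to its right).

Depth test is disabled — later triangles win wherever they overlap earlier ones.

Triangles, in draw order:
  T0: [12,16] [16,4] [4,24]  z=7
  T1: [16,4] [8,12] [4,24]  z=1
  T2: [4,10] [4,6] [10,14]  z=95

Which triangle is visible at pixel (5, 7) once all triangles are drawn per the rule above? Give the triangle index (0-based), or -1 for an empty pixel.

T0:
  2·area = 64  (B↔C swapped to make it positive)
  edge (12, 16)→(4, 24): d=(-8,8) right/bottom  bias=-1
  edge (4, 24)→(16, 4): d=(12,-20) top-left  bias=+0
  edge (16, 4)→(12, 16): d=(-4,12) right/bottom  bias=-1
    (8,0)@(17, 1): e=[80,-16,0] → ·  [on edge]
    (7,3)@(15, 7): e=[48,16,0] → ·  [on edge]
    (10,3)@(21, 7): e=[0,136,-72] → ·  [on edge]
    (6,4)@(13, 9): e=[48,0,16] → █  [on edge]
    (7,4)@(15, 9): e=[32,40,-8] → ·
    (9,4)@(19, 9): e=[0,120,-56] → ·  [on edge]
    (6,5)@(13, 11): e=[32,24,8] → █
    (7,5)@(15, 11): e=[16,64,-16] → ·
    (8,5)@(17, 11): e=[0,104,-40] → ·  [on edge]
    (5,6)@(11, 13): e=[32,8,24] → █
    (6,6)@(13, 13): e=[16,48,0] → ·  [on edge]
    (7,6)@(15, 13): e=[0,88,-24] → ·  [on edge]
    (6,7)@(13, 15): e=[0,72,-8] → ·  [on edge]
    (5,8)@(11, 17): e=[0,56,8] → ·  [on edge]
    (3,9)@(7, 19): e=[16,0,48] → █  [on edge]
    (4,9)@(9, 19): e=[0,40,24] → ·  [on edge]
    (5,9)@(11, 19): e=[-16,80,0] → ·  [on edge]
    (3,10)@(7, 21): e=[0,24,40] → ·  [on edge]
    (2,11)@(5, 23): e=[0,8,56] → ·  [on edge]
  covered (6 px):
    · · · · · · · · · · ·
    · · · · · · · · · · ·
    · · · · · · · · · · ·
    · · · · · · · · · · ·
    · · · · · · █ · · · ·
    · · · · · · █ · · · ·
    · · · · · █ · · · · ·
    · · · · · █ · · · · ·
    · · · · █ · · · · · ·
    · · · █ · · · · · · ·
    · · · · · · · · · · ·
    · · · · · · · · · · ·
T1:
  2·area = 64  (B↔C swapped to make it positive)
  edge (16, 4)→(4, 24): d=(-12,20) right/bottom  bias=-1
  edge (4, 24)→(8, 12): d=(4,-12) top-left  bias=+0
  edge (8, 12)→(16, 4): d=(8,-8) top-left  bias=+0
    (9,0)@(19, 1): e=[-24,88,0] → ·  [on edge]
    (5,1)@(11, 3): e=[112,0,-48] → ·  [on edge]
    (8,1)@(17, 3): e=[-8,72,0] → ·  [on edge]
    (7,2)@(15, 5): e=[8,56,0] → █  [on edge]
    (8,2)@(17, 5): e=[-32,80,16] → ·
    (6,3)@(13, 7): e=[24,40,0] → █  [on edge]
    (7,3)@(15, 7): e=[-16,64,16] → ·
    (4,4)@(9, 9): e=[80,0,-16] → ·  [on edge]
    (5,4)@(11, 9): e=[40,24,0] → █  [on edge]
    (6,4)@(13, 9): e=[0,48,16] → ·  [on edge]
    (4,5)@(9, 11): e=[56,8,0] → █  [on edge]
    (6,5)@(13, 11): e=[-24,56,32] → ·
    (3,6)@(7, 13): e=[72,-8,0] → ·  [on edge]
    (2,7)@(5, 15): e=[88,-24,0] → ·  [on edge]
    (3,7)@(7, 15): e=[48,0,16] → █  [on edge]
    (1,8)@(3, 17): e=[104,-40,0] → ·  [on edge]
    (0,9)@(1, 19): e=[120,-56,0] → ·  [on edge]
    (3,9)@(7, 19): e=[0,16,48] → ·  [on edge]
    (2,10)@(5, 21): e=[16,0,48] → █  [on edge]
  covered (10 px):
    · · · · · · · · · · ·
    · · · · · · · · · · ·
    · · · · · · · █ · · ·
    · · · · · · █ · · · ·
    · · · · · █ · · · · ·
    · · · · █ █ · · · · ·
    · · · · █ · · · · · ·
    · · · █ █ · · · · · ·
    · · · █ · · · · · · ·
    · · · · · · · · · · ·
    · · █ · · · · · · · ·
    · · · · · · · · · · ·
T2:
  2·area = 24
  edge (4, 10)→(4, 6): d=(0,-4) top-left  bias=+0
  edge (4, 6)→(10, 14): d=(6,8) right/bottom  bias=-1
  edge (10, 14)→(4, 10): d=(-6,-4) top-left  bias=+0
    (2,4)@(5, 9): e=[4,10,10] → █
    (3,4)@(7, 9): e=[12,-6,18] → ·
    (2,5)@(5, 11): e=[4,22,-2] → ·
    (3,5)@(7, 11): e=[12,6,6] → █
    (4,5)@(9, 11): e=[20,-10,14] → ·
    (3,6)@(7, 13): e=[12,18,-6] → ·
    (4,6)@(9, 13): e=[20,2,2] → █
    (5,6)@(11, 13): e=[28,-14,10] → ·
    (4,7)@(9, 15): e=[20,14,-10] → ·
  covered (3 px):
    · · · · · · · · · · ·
    · · · · · · · · · · ·
    · · · · · · · · · · ·
    · · · · · · · · · · ·
    · · █ · · · · · · · ·
    · · · █ · · · · · · ·
    · · · · █ · · · · · ·
    · · · · · · · · · · ·
    · · · · · · · · · · ·
    · · · · · · · · · · ·
    · · · · · · · · · · ·
    · · · · · · · · · · ·

Z-buffer (winner per pixel, '.' = empty):
  . . . . . . . . . . .
  . . . . . . . . . . .
  . . . . . . . 1 . . .
  . . . . . . 1 . . . .
  . . 2 . . 1 0 . . . .
  . . . 2 1 1 0 . . . .
  . . . . 2 0 . . . . .
  . . . 1 1 0 . . . . .
  . . . 1 0 . . . . . .
  . . . 0 . . . . . . .
  . . 1 . . . . . . . .
  . . . . . . . . . . .

Answer: 0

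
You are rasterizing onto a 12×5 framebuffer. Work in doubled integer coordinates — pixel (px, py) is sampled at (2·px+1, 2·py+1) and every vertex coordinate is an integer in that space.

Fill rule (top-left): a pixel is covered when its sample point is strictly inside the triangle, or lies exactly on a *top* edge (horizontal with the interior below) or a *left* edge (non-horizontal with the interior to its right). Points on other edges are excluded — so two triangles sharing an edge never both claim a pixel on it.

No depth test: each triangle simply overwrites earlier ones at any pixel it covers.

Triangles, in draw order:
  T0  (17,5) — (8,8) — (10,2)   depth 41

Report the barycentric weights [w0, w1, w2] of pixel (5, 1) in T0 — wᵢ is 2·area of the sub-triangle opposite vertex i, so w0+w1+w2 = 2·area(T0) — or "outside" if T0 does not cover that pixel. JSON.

T0:
  2·area = 48
  edge (17, 5)→(8, 8): d=(-9,3) right/bottom  bias=-1
  edge (8, 8)→(10, 2): d=(2,-6) top-left  bias=+0
  edge (10, 2)→(17, 5): d=(7,3) right/bottom  bias=-1
    (5,1)@(11, 3): e=[36,8,4] → X
    (6,1)@(13, 3): e=[30,20,-2] → .
    (11,1)@(23, 3): e=[0,80,-32] → .  [on edge]
    (4,2)@(9, 5): e=[24,0,24] → X  [on edge]
    (6,2)@(13, 5): e=[12,24,12] → X
    (7,2)@(15, 5): e=[6,36,6] → X
    (8,2)@(17, 5): e=[0,48,0] → .  [on edge]
    (4,3)@(9, 7): e=[6,4,38] → X
    (5,3)@(11, 7): e=[0,16,32] → .  [on edge]
    (6,3)@(13, 7): e=[-6,28,26] → .
    (7,3)@(15, 7): e=[-12,40,20] → .
    (2,4)@(5, 9): e=[0,-16,64] → .  [on edge]
  covered (6 px):
    . . . . . . . . . . . .
    . . . . . X . . . . . .
    . . . . X X X X . . . .
    . . . . X . . . . . . .
    . . . . . . . . . . . .

Answer: [8,4,36]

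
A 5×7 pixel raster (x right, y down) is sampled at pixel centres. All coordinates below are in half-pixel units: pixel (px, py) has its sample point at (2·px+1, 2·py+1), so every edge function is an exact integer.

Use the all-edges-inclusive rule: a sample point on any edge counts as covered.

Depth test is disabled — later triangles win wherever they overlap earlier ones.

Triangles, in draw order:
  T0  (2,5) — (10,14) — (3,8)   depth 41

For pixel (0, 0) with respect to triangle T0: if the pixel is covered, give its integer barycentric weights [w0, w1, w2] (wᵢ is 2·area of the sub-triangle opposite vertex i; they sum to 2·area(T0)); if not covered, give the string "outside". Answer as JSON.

T0:
  2·area = 15
  edge (2, 5)→(10, 14): d=(8,9) inclusive
  edge (10, 14)→(3, 8): d=(-7,-6) inclusive
  edge (3, 8)→(2, 5): d=(-1,-3) inclusive
    (1,3)@(3, 7): e=[7,7,1] → #
    (2,3)@(5, 7): e=[-11,19,7] → ·
    (1,4)@(3, 9): e=[23,-7,-1] → ·
    (2,4)@(5, 9): e=[5,5,5] → #
    (3,4)@(7, 9): e=[-13,17,11] → ·
    (2,5)@(5, 11): e=[21,-9,3] → ·
    (3,5)@(7, 11): e=[3,3,9] → #
    (4,5)@(9, 11): e=[-15,15,15] → ·
    (3,6)@(7, 13): e=[19,-11,7] → ·
    (4,6)@(9, 13): e=[1,1,13] → #
  covered (4 px):
    · · · · ·
    · · · · ·
    · · · · ·
    · # · · ·
    · · # · ·
    · · · # ·
    · · · · #

Answer: "outside"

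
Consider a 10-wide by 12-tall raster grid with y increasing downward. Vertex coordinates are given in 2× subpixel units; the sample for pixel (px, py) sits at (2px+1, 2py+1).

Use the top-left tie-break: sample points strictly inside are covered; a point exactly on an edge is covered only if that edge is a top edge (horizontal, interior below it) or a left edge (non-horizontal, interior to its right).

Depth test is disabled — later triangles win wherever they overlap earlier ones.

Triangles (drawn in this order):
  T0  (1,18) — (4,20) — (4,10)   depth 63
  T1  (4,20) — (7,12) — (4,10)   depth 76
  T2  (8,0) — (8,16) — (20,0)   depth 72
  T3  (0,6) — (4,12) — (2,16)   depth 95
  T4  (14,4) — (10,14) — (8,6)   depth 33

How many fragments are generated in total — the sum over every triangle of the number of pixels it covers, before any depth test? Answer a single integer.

T0:
  2·area = 30  (B↔C swapped to make it positive)
  edge (1, 18)→(4, 10): d=(3,-8) top-left  bias=+0
  edge (4, 10)→(4, 20): d=(0,10) right/bottom  bias=-1
  edge (4, 20)→(1, 18): d=(-3,-2) top-left  bias=+0
    (1,6)@(3, 13): e=[1,10,19] → X
    (2,6)@(5, 13): e=[17,-10,23] → .
    (1,7)@(3, 15): e=[7,10,13] → X
    (2,7)@(5, 15): e=[23,-10,17] → .
    (1,8)@(3, 17): e=[13,10,7] → X
    (2,8)@(5, 17): e=[29,-10,11] → .
    (1,9)@(3, 19): e=[19,10,1] → X
    (2,9)@(5, 19): e=[35,-10,5] → .
    (1,10)@(3, 21): e=[25,10,-5] → .
  covered (4 px):
    . . . . . . . . . .
    . . . . . . . . . .
    . . . . . . . . . .
    . . . . . . . . . .
    . . . . . . . . . .
    . . . . . . . . . .
    . X . . . . . . . .
    . X . . . . . . . .
    . X . . . . . . . .
    . X . . . . . . . .
    . . . . . . . . . .
    . . . . . . . . . .
T1:
  2·area = 30  (B↔C swapped to make it positive)
  edge (4, 20)→(4, 10): d=(0,-10) top-left  bias=+0
  edge (4, 10)→(7, 12): d=(3,2) right/bottom  bias=-1
  edge (7, 12)→(4, 20): d=(-3,8) right/bottom  bias=-1
    (2,5)@(5, 11): e=[10,1,19] → X
    (3,5)@(7, 11): e=[30,-3,3] → .
    (2,6)@(5, 13): e=[10,7,13] → X
    (3,6)@(7, 13): e=[30,3,-3] → .
    (2,7)@(5, 15): e=[10,13,7] → X
    (3,7)@(7, 15): e=[30,9,-9] → .
    (2,8)@(5, 17): e=[10,19,1] → X
    (3,8)@(7, 17): e=[30,15,-15] → .
    (2,9)@(5, 19): e=[10,25,-5] → .
  covered (4 px):
    . . . . . . . . . .
    . . . . . . . . . .
    . . . . . . . . . .
    . . . . . . . . . .
    . . . . . . . . . .
    . . X . . . . . . .
    . . X . . . . . . .
    . . X . . . . . . .
    . . X . . . . . . .
    . . . . . . . . . .
    . . . . . . . . . .
    . . . . . . . . . .
T2:
  2·area = 192  (B↔C swapped to make it positive)
  edge (8, 0)→(20, 0): d=(12,0) top-left  bias=+0
  edge (20, 0)→(8, 16): d=(-12,16) right/bottom  bias=-1
  edge (8, 16)→(8, 0): d=(0,-16) top-left  bias=+0
    (4,0)@(9, 1): e=[12,164,16] → X
    (5,0)@(11, 1): e=[12,132,48] → X
    (6,0)@(13, 1): e=[12,100,80] → X
    (7,0)@(15, 1): e=[12,68,112] → X
    (8,0)@(17, 1): e=[12,36,144] → X
    (9,0)@(19, 1): e=[12,4,176] → X
    (4,1)@(9, 3): e=[36,140,16] → X
    (9,1)@(19, 3): e=[36,-20,176] → .
    (4,2)@(9, 5): e=[60,116,16] → X
    (8,2)@(17, 5): e=[60,-12,144] → .
    (4,3)@(9, 7): e=[84,92,16] → X
    (7,3)@(15, 7): e=[84,-4,112] → .
  covered (24 px):
    . . . . X X X X X X
    . . . . X X X X X .
    . . . . X X X X . .
    . . . . X X X . . .
    . . . . X X X . . .
    . . . . X X . . . .
    . . . . X . . . . .
    . . . . . . . . . .
    . . . . . . . . . .
    . . . . . . . . . .
    . . . . . . . . . .
    . . . . . . . . . .
T3:
  2·area = 28
  edge (0, 6)→(4, 12): d=(4,6) right/bottom  bias=-1
  edge (4, 12)→(2, 16): d=(-2,4) right/bottom  bias=-1
  edge (2, 16)→(0, 6): d=(-2,-10) top-left  bias=+0
    (0,4)@(1, 9): e=[6,18,4] → X
    (1,4)@(3, 9): e=[-6,10,24] → .
    (0,5)@(1, 11): e=[14,14,0] → X  [on edge]
    (1,5)@(3, 11): e=[2,6,20] → X
    (2,5)@(5, 11): e=[-10,-2,40] → .
    (0,6)@(1, 13): e=[22,10,-4] → .
    (1,6)@(3, 13): e=[10,2,16] → X
    (2,6)@(5, 13): e=[-2,-6,36] → .
    (1,7)@(3, 15): e=[18,-2,12] → .
    (1,10)@(3, 21): e=[42,-14,0] → .  [on edge]
  covered (4 px):
    . . . . . . . . . .
    . . . . . . . . . .
    . . . . . . . . . .
    . . . . . . . . . .
    X . . . . . . . . .
    X X . . . . . . . .
    . X . . . . . . . .
    . . . . . . . . . .
    . . . . . . . . . .
    . . . . . . . . . .
    . . . . . . . . . .
    . . . . . . . . . .
T4:
  2·area = 52
  edge (14, 4)→(10, 14): d=(-4,10) right/bottom  bias=-1
  edge (10, 14)→(8, 6): d=(-2,-8) top-left  bias=+0
  edge (8, 6)→(14, 4): d=(6,-2) top-left  bias=+0
    (8,1)@(17, 3): e=[-26,78,0] → .  [on edge]
    (5,2)@(11, 5): e=[26,26,0] → X  [on edge]
    (6,2)@(13, 5): e=[6,42,4] → X
    (7,2)@(15, 5): e=[-14,58,8] → .
    (2,3)@(5, 7): e=[78,-26,0] → .  [on edge]
    (4,3)@(9, 7): e=[38,6,8] → X
    (6,3)@(13, 7): e=[-2,38,16] → .
    (4,4)@(9, 9): e=[30,2,20] → X
    (6,4)@(13, 9): e=[-10,34,28] → .
    (4,5)@(9, 11): e=[22,-2,32] → .
    (5,5)@(11, 11): e=[2,14,36] → X
    (6,5)@(13, 11): e=[-18,30,40] → .
  covered (7 px):
    . . . . . . . . . .
    . . . . . . . . . .
    . . . . . X X . . .
    . . . . X X . . . .
    . . . . X X . . . .
    . . . . . X . . . .
    . . . . . . . . . .
    . . . . . . . . . .
    . . . . . . . . . .
    . . . . . . . . . .
    . . . . . . . . . .
    . . . . . . . . . .

Answer: 43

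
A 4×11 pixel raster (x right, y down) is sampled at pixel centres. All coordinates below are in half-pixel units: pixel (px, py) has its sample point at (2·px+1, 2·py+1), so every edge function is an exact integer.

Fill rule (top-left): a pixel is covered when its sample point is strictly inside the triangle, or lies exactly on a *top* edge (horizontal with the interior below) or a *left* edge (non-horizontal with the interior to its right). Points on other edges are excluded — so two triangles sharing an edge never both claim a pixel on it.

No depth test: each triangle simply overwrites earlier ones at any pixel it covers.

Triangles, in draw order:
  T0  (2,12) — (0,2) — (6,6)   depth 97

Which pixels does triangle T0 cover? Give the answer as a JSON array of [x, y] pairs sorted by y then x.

T0:
  2·area = 52
  edge (2, 12)→(0, 2): d=(-2,-10) top-left  bias=+0
  edge (0, 2)→(6, 6): d=(6,4) right/bottom  bias=-1
  edge (6, 6)→(2, 12): d=(-4,6) right/bottom  bias=-1
    (0,1)@(1, 3): e=[8,2,42] → #
    (1,1)@(3, 3): e=[28,-6,30] → ·
    (0,2)@(1, 5): e=[4,14,34] → #
    (1,2)@(3, 5): e=[24,6,22] → #
    (2,2)@(5, 5): e=[44,-2,10] → ·
    (0,3)@(1, 7): e=[0,26,26] → #  [on edge]
    (2,3)@(5, 7): e=[40,10,2] → #
    (3,3)@(7, 7): e=[60,2,-10] → ·
    (0,4)@(1, 9): e=[-4,38,18] → ·
    (1,4)@(3, 9): e=[16,30,6] → #
    (2,4)@(5, 9): e=[36,22,-6] → ·
    (1,5)@(3, 11): e=[12,42,-2] → ·
    (1,8)@(3, 17): e=[0,78,-26] → ·  [on edge]
  covered (7 px):
    · · · ·
    # · · ·
    # # · ·
    # # # ·
    · # · ·
    · · · ·
    · · · ·
    · · · ·
    · · · ·
    · · · ·
    · · · ·

Answer: [[0,1],[0,2],[1,2],[0,3],[1,3],[2,3],[1,4]]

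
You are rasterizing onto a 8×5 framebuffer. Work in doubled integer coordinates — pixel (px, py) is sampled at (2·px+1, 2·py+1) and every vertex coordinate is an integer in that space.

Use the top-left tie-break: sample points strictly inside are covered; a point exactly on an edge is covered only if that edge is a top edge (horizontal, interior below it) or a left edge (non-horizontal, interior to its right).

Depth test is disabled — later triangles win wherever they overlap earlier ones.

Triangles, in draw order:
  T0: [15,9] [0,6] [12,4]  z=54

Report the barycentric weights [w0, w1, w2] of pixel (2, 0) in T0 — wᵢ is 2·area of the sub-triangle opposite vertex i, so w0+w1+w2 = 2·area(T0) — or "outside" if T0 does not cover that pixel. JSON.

T0:
  2·area = 66
  edge (15, 9)→(0, 6): d=(-15,-3) top-left  bias=+0
  edge (0, 6)→(12, 4): d=(12,-2) top-left  bias=+0
  edge (12, 4)→(15, 9): d=(3,5) right/bottom  bias=-1
    (3,2)@(7, 5): e=[36,2,28] → █
    (4,2)@(9, 5): e=[42,6,18] → █
    (5,2)@(11, 5): e=[48,10,8] → █
    (6,2)@(13, 5): e=[54,14,-2] → ·
    (2,3)@(5, 7): e=[0,22,44] → █  [on edge]
    (6,3)@(13, 7): e=[24,38,4] → █
    (7,3)@(15, 7): e=[30,42,-6] → ·
    (2,4)@(5, 9): e=[-30,46,50] → ·
    (3,4)@(7, 9): e=[-24,50,40] → ·
    (4,4)@(9, 9): e=[-18,54,30] → ·
    (5,4)@(11, 9): e=[-12,58,20] → ·
    (6,4)@(13, 9): e=[-6,62,10] → ·
    (7,4)@(15, 9): e=[0,66,0] → ·  [on edge]
  covered (8 px):
    · · · · · · · ·
    · · · · · · · ·
    · · · █ █ █ · ·
    · · █ █ █ █ █ ·
    · · · · · · · ·

Answer: "outside"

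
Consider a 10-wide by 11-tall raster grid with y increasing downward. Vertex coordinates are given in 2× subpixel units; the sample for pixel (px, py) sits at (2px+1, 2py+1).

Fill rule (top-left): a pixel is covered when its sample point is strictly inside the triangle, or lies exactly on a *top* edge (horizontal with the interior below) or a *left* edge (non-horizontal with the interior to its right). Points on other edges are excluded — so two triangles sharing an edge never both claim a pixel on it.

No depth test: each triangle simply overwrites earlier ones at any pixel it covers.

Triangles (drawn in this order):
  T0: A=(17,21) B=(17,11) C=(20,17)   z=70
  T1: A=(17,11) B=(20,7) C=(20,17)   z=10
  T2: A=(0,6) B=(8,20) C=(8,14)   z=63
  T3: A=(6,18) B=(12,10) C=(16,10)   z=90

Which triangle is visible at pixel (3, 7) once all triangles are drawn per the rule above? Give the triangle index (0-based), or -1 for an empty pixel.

T0:
  2·area = 30
  edge (17, 21)→(17, 11): d=(0,-10) top-left  bias=+0
  edge (17, 11)→(20, 17): d=(3,6) right/bottom  bias=-1
  edge (20, 17)→(17, 21): d=(-3,4) right/bottom  bias=-1
    (8,0)@(17, 1): e=[0,-30,60] → ·  [on edge]
    (6,1)@(13, 3): e=[-40,0,70] → ·  [on edge]
    (8,1)@(17, 3): e=[0,-24,54] → ·  [on edge]
    (8,2)@(17, 5): e=[0,-18,48] → ·  [on edge]
    (7,3)@(15, 7): e=[-20,0,50] → ·  [on edge]
    (8,3)@(17, 7): e=[0,-12,42] → ·  [on edge]
    (8,4)@(17, 9): e=[0,-6,36] → ·  [on edge]
    (8,5)@(17, 11): e=[0,0,30] → ·  [on edge]
    (8,6)@(17, 13): e=[0,6,24] → #  [on edge]
    (9,6)@(19, 13): e=[20,-6,16] → ·
    (8,7)@(17, 15): e=[0,12,18] → #  [on edge]
    (9,7)@(19, 15): e=[20,0,10] → ·  [on edge]
    (8,8)@(17, 17): e=[0,18,12] → #  [on edge]
    (8,9)@(17, 19): e=[0,24,6] → #  [on edge]
    (8,10)@(17, 21): e=[0,30,0] → ·  [on edge]
  covered (5 px):
    · · · · · · · · · ·
    · · · · · · · · · ·
    · · · · · · · · · ·
    · · · · · · · · · ·
    · · · · · · · · · ·
    · · · · · · · · · ·
    · · · · · · · · # ·
    · · · · · · · · # ·
    · · · · · · · · # #
    · · · · · · · · # ·
    · · · · · · · · · ·
T1:
  2·area = 30
  edge (17, 11)→(20, 7): d=(3,-4) top-left  bias=+0
  edge (20, 7)→(20, 17): d=(0,10) right/bottom  bias=-1
  edge (20, 17)→(17, 11): d=(-3,-6) top-left  bias=+0
    (6,1)@(13, 3): e=[-40,70,0] → ·  [on edge]
    (7,3)@(15, 7): e=[-20,50,0] → ·  [on edge]
    (9,4)@(19, 9): e=[2,10,18] → #
    (8,5)@(17, 11): e=[0,30,0] → #  [on edge]
    (8,6)@(17, 13): e=[6,30,-6] → ·
    (9,6)@(19, 13): e=[14,10,6] → #
    (9,7)@(19, 15): e=[20,10,0] → #  [on edge]
    (9,8)@(19, 17): e=[26,10,-6] → ·
    (5,9)@(11, 19): e=[0,90,-60] → ·  [on edge]
  covered (5 px):
    · · · · · · · · · ·
    · · · · · · · · · ·
    · · · · · · · · · ·
    · · · · · · · · · ·
    · · · · · · · · · #
    · · · · · · · · # #
    · · · · · · · · · #
    · · · · · · · · · #
    · · · · · · · · · ·
    · · · · · · · · · ·
    · · · · · · · · · ·
T2:
  2·area = 48  (B↔C swapped to make it positive)
  edge (0, 6)→(8, 14): d=(8,8) right/bottom  bias=-1
  edge (8, 14)→(8, 20): d=(0,6) right/bottom  bias=-1
  edge (8, 20)→(0, 6): d=(-8,-14) top-left  bias=+0
    (0,3)@(1, 7): e=[0,42,6] → ·  [on edge]
    (1,4)@(3, 9): e=[0,30,18] → ·  [on edge]
    (1,5)@(3, 11): e=[16,30,2] → #
    (2,5)@(5, 11): e=[0,18,30] → ·  [on edge]
    (1,6)@(3, 13): e=[32,30,-14] → ·
    (2,6)@(5, 13): e=[16,18,14] → #
    (3,6)@(7, 13): e=[0,6,42] → ·  [on edge]
    (2,7)@(5, 15): e=[32,18,-2] → ·
    (3,7)@(7, 15): e=[16,6,26] → #
    (4,7)@(9, 15): e=[0,-6,54] → ·  [on edge]
    (3,8)@(7, 17): e=[32,6,10] → #
    (4,8)@(9, 17): e=[16,-6,38] → ·
    (5,8)@(11, 17): e=[0,-18,66] → ·  [on edge]
    (6,9)@(13, 19): e=[0,-30,78] → ·  [on edge]
    (7,10)@(15, 21): e=[0,-42,90] → ·  [on edge]
  covered (4 px):
    · · · · · · · · · ·
    · · · · · · · · · ·
    · · · · · · · · · ·
    · · · · · · · · · ·
    · · · · · · · · · ·
    · # · · · · · · · ·
    · · # · · · · · · ·
    · · · # · · · · · ·
    · · · # · · · · · ·
    · · · · · · · · · ·
    · · · · · · · · · ·
T3:
  2·area = 32
  edge (6, 18)→(12, 10): d=(6,-8) top-left  bias=+0
  edge (12, 10)→(16, 10): d=(4,0) top-left  bias=+0
  edge (16, 10)→(6, 18): d=(-10,8) right/bottom  bias=-1
    (6,5)@(13, 11): e=[14,4,14] → #
    (7,5)@(15, 11): e=[30,4,-2] → ·
    (5,6)@(11, 13): e=[10,12,10] → #
    (6,6)@(13, 13): e=[26,12,-6] → ·
    (4,7)@(9, 15): e=[6,20,6] → #
    (5,7)@(11, 15): e=[22,20,-10] → ·
    (3,8)@(7, 17): e=[2,28,2] → #
    (4,8)@(9, 17): e=[18,28,-14] → ·
    (3,9)@(7, 19): e=[14,36,-18] → ·
  covered (4 px):
    · · · · · · · · · ·
    · · · · · · · · · ·
    · · · · · · · · · ·
    · · · · · · · · · ·
    · · · · · · · · · ·
    · · · · · · # · · ·
    · · · · · # · · · ·
    · · · · # · · · · ·
    · · · # · · · · · ·
    · · · · · · · · · ·
    · · · · · · · · · ·

Z-buffer (winner per pixel, '.' = empty):
  . . . . . . . . . .
  . . . . . . . . . .
  . . . . . . . . . .
  . . . . . . . . . .
  . . . . . . . . . 1
  . 2 . . . . 3 . 1 1
  . . 2 . . 3 . . 0 1
  . . . 2 3 . . . 0 1
  . . . 3 . . . . 0 0
  . . . . . . . . 0 .
  . . . . . . . . . .

Answer: 2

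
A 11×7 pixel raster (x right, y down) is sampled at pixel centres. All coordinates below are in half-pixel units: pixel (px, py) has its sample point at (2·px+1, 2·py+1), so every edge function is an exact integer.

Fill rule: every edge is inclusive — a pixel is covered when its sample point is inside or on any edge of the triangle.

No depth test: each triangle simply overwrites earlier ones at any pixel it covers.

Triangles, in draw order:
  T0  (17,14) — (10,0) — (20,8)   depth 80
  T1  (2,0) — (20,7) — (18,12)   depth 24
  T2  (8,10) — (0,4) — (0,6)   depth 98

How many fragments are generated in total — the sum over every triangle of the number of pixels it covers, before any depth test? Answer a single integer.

T0:
  2·area = 84
  edge (17, 14)→(10, 0): d=(-7,-14) inclusive
  edge (10, 0)→(20, 8): d=(10,8) inclusive
  edge (20, 8)→(17, 14): d=(-3,6) inclusive
    (5,0)@(11, 1): e=[7,2,75] → X
    (6,0)@(13, 1): e=[35,-14,63] → .
    (5,1)@(11, 3): e=[-7,22,69] → .
    (6,1)@(13, 3): e=[21,6,57] → X
    (7,1)@(15, 3): e=[49,-10,45] → .
    (6,2)@(13, 5): e=[7,26,51] → X
    (7,2)@(15, 5): e=[35,10,39] → X
    (8,2)@(17, 5): e=[63,-6,27] → .
    (6,3)@(13, 7): e=[-7,46,45] → .
    (7,3)@(15, 7): e=[21,30,33] → X
    (8,3)@(17, 7): e=[49,14,21] → X
    (9,3)@(19, 7): e=[77,-2,9] → .
  covered (11 px):
    . . . . . X . . . . .
    . . . . . . X . . . .
    . . . . . . X X . . .
    . . . . . . . X X . .
    . . . . . . . X X X .
    . . . . . . . . X . .
    . . . . . . . . X . .
T1:
  2·area = 104
  edge (2, 0)→(20, 7): d=(18,7) inclusive
  edge (20, 7)→(18, 12): d=(-2,5) inclusive
  edge (18, 12)→(2, 0): d=(-16,-12) inclusive
    (3,1)@(7, 3): e=[19,73,12] → X
    (4,1)@(9, 3): e=[5,63,36] → X
    (5,1)@(11, 3): e=[-9,53,60] → .
    (3,2)@(7, 5): e=[55,69,-20] → .
    (4,2)@(9, 5): e=[41,59,4] → X
    (5,2)@(11, 5): e=[27,49,28] → X
    (6,2)@(13, 5): e=[13,39,52] → X
    (7,2)@(15, 5): e=[-1,29,76] → .
    (4,3)@(9, 7): e=[77,55,-28] → .
    (5,3)@(11, 7): e=[63,45,-4] → .
    (6,3)@(13, 7): e=[49,35,20] → X
    (7,3)@(15, 7): e=[35,25,44] → X
  covered (13 px):
    . . . . . . . . . . .
    . . . X X . . . . . .
    . . . . X X X . . . .
    . . . . . . X X X X .
    . . . . . . . X X X .
    . . . . . . . . X . .
    . . . . . . . . . . .
T2:
  2·area = 16  (B↔C swapped to make it positive)
  edge (8, 10)→(0, 6): d=(-8,-4) inclusive
  edge (0, 6)→(0, 4): d=(0,-2) inclusive
  edge (0, 4)→(8, 10): d=(8,6) inclusive
    (0,2)@(1, 5): e=[12,2,2] → X
    (1,2)@(3, 5): e=[20,6,-10] → .
    (0,3)@(1, 7): e=[-4,2,18] → .
    (1,3)@(3, 7): e=[4,6,6] → X
    (2,3)@(5, 7): e=[12,10,-6] → .
    (1,4)@(3, 9): e=[-12,6,22] → .
  covered (2 px):
    . . . . . . . . . . .
    . . . . . . . . . . .
    X . . . . . . . . . .
    . X . . . . . . . . .
    . . . . . . . . . . .
    . . . . . . . . . . .
    . . . . . . . . . . .

Final: 26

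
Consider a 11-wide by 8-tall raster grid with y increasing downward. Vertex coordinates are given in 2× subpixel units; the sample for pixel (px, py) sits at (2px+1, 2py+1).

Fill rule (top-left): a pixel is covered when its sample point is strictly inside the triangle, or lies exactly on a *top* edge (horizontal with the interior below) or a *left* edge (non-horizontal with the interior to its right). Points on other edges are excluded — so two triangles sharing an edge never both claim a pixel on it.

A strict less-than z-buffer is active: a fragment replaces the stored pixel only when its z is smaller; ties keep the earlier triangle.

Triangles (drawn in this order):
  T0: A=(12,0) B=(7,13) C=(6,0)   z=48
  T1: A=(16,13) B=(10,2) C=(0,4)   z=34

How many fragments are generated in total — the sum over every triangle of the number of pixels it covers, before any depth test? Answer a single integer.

T0:
  2·area = 78
  edge (12, 0)→(7, 13): d=(-5,13) right/bottom  bias=-1
  edge (7, 13)→(6, 0): d=(-1,-13) top-left  bias=+0
  edge (6, 0)→(12, 0): d=(6,0) top-left  bias=+0
    (3,0)@(7, 1): e=[60,12,6] → X
    (4,0)@(9, 1): e=[34,38,6] → X
    (5,0)@(11, 1): e=[8,64,6] → X
    (6,0)@(13, 1): e=[-18,90,6] → .
    (3,1)@(7, 3): e=[50,10,18] → X
    (5,1)@(11, 3): e=[-2,62,18] → .
    (3,2)@(7, 5): e=[40,8,30] → X
    (5,2)@(11, 5): e=[-12,60,30] → .
    (3,3)@(7, 7): e=[30,6,42] → X
    (5,3)@(11, 7): e=[-22,58,42] → .
    (3,4)@(7, 9): e=[20,4,54] → X
    (4,4)@(9, 9): e=[-6,30,54] → .
    (3,6)@(7, 13): e=[0,0,78] → .  [on edge]
  covered (11 px):
    . . . X X X . . . . .
    . . . X X . . . . . .
    . . . X X . . . . . .
    . . . X X . . . . . .
    . . . X . . . . . . .
    . . . X . . . . . . .
    . . . . . . . . . . .
    . . . . . . . . . . .
T1:
  2·area = 122  (B↔C swapped to make it positive)
  edge (16, 13)→(0, 4): d=(-16,-9) top-left  bias=+0
  edge (0, 4)→(10, 2): d=(10,-2) top-left  bias=+0
  edge (10, 2)→(16, 13): d=(6,11) right/bottom  bias=-1
    (7,0)@(15, 1): e=[183,0,-61] → .  [on edge]
    (2,1)@(5, 3): e=[61,0,61] → X  [on edge]
    (3,1)@(7, 3): e=[79,4,39] → X
    (4,1)@(9, 3): e=[97,8,17] → X
    (5,1)@(11, 3): e=[115,12,-5] → .
    (1,2)@(3, 5): e=[11,16,95] → X
    (5,2)@(11, 5): e=[83,32,7] → X
    (6,2)@(13, 5): e=[101,36,-15] → .
    (1,3)@(3, 7): e=[-21,36,107] → .
    (2,3)@(5, 7): e=[-3,40,85] → .
    (3,3)@(7, 7): e=[15,44,63] → X
    (6,3)@(13, 7): e=[69,56,-3] → .
  covered (15 px):
    . . . . . . . . . . .
    . . X X X . . . . . .
    . X X X X X . . . . .
    . . . X X X . . . . .
    . . . . X X X . . . .
    . . . . . . X . . . .
    . . . . . . . . . . .
    . . . . . . . . . . .

Final: 26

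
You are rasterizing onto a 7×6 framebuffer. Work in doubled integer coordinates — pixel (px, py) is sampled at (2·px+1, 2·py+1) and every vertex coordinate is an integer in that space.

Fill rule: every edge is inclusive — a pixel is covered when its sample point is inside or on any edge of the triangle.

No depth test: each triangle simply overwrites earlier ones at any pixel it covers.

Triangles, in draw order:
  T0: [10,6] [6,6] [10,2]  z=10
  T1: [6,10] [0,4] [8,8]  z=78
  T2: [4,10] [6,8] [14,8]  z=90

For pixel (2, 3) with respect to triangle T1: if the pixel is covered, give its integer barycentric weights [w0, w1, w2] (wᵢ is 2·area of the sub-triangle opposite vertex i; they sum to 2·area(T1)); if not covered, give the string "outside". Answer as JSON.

T0:
  2·area = 16
  edge (10, 6)→(6, 6): d=(-4,0) inclusive
  edge (6, 6)→(10, 2): d=(4,-4) inclusive
  edge (10, 2)→(10, 6): d=(0,4) inclusive
    (5,0)@(11, 1): e=[20,0,-4] → ·  [on edge]
    (4,1)@(9, 3): e=[12,0,4] → █  [on edge]
    (5,1)@(11, 3): e=[12,8,-4] → ·
    (3,2)@(7, 5): e=[4,0,12] → █  [on edge]
    (5,2)@(11, 5): e=[4,16,-4] → ·
    (2,3)@(5, 7): e=[-4,0,20] → ·  [on edge]
    (3,3)@(7, 7): e=[-4,8,12] → ·
    (4,3)@(9, 7): e=[-4,16,4] → ·
    (1,4)@(3, 9): e=[-12,0,28] → ·  [on edge]
    (0,5)@(1, 11): e=[-20,0,36] → ·  [on edge]
  covered (3 px):
    · · · · · · ·
    · · · · █ · ·
    · · · █ █ · ·
    · · · · · · ·
    · · · · · · ·
    · · · · · · ·
T1:
  2·area = 24
  edge (6, 10)→(0, 4): d=(-6,-6) inclusive
  edge (0, 4)→(8, 8): d=(8,4) inclusive
  edge (8, 8)→(6, 10): d=(-2,2) inclusive
    (6,1)@(13, 3): e=[84,-60,0] → ·  [on edge]
    (0,2)@(1, 5): e=[0,4,20] → █  [on edge]
    (1,2)@(3, 5): e=[12,-4,16] → ·
    (5,2)@(11, 5): e=[60,-36,0] → ·  [on edge]
    (0,3)@(1, 7): e=[-12,20,16] → ·
    (1,3)@(3, 7): e=[0,12,12] → █  [on edge]
    (2,3)@(5, 7): e=[12,4,8] → █
    (3,3)@(7, 7): e=[24,-4,4] → ·
    (4,3)@(9, 7): e=[36,-12,0] → ·  [on edge]
    (1,4)@(3, 9): e=[-12,28,8] → ·
    (2,4)@(5, 9): e=[0,20,4] → █  [on edge]
    (3,4)@(7, 9): e=[12,12,0] → █  [on edge]
    (2,5)@(5, 11): e=[-12,36,0] → ·  [on edge]
    (3,5)@(7, 11): e=[0,28,-4] → ·  [on edge]
  covered (5 px):
    · · · · · · ·
    · · · · · · ·
    █ · · · · · ·
    · █ █ · · · ·
    · · █ █ · · ·
    · · · · · · ·
T2:
  2·area = 16
  edge (4, 10)→(6, 8): d=(2,-2) inclusive
  edge (6, 8)→(14, 8): d=(8,0) inclusive
  edge (14, 8)→(4, 10): d=(-10,2) inclusive
    (6,0)@(13, 1): e=[0,-56,72] → ·  [on edge]
    (5,1)@(11, 3): e=[0,-40,56] → ·  [on edge]
    (4,2)@(9, 5): e=[0,-24,40] → ·  [on edge]
    (3,3)@(7, 7): e=[0,-8,24] → ·  [on edge]
    (2,4)@(5, 9): e=[0,8,8] → █  [on edge]
    (3,4)@(7, 9): e=[4,8,4] → █
    (4,4)@(9, 9): e=[8,8,0] → █  [on edge]
    (5,4)@(11, 9): e=[12,8,-4] → ·
    (1,5)@(3, 11): e=[0,24,-8] → ·  [on edge]
    (2,5)@(5, 11): e=[4,24,-12] → ·
    (3,5)@(7, 11): e=[8,24,-16] → ·
    (4,5)@(9, 11): e=[12,24,-20] → ·
  covered (3 px):
    · · · · · · ·
    · · · · · · ·
    · · · · · · ·
    · · · · · · ·
    · · █ █ █ · ·
    · · · · · · ·

Final: [4,8,12]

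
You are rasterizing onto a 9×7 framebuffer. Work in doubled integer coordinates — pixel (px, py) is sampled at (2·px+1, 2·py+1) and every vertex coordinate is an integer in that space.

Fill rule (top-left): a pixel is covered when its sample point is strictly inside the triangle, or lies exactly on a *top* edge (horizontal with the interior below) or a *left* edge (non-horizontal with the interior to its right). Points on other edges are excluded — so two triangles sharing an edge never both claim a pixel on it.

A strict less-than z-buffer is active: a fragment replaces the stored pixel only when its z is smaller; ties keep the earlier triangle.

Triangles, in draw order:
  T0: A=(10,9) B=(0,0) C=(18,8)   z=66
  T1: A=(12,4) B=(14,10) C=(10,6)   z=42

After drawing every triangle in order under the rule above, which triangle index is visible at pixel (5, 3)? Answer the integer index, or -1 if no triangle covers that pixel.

T0:
  2·area = 82
  edge (10, 9)→(0, 0): d=(-10,-9) top-left  bias=+0
  edge (0, 0)→(18, 8): d=(18,8) right/bottom  bias=-1
  edge (18, 8)→(10, 9): d=(-8,1) right/bottom  bias=-1
    (2,1)@(5, 3): e=[15,14,53] → █
    (3,1)@(7, 3): e=[33,-2,51] → ·
    (2,2)@(5, 5): e=[-5,50,37] → ·
    (3,2)@(7, 5): e=[13,34,35] → █
    (4,2)@(9, 5): e=[31,18,33] → █
    (5,2)@(11, 5): e=[49,2,31] → █
    (6,2)@(13, 5): e=[67,-14,29] → ·
    (3,3)@(7, 7): e=[-7,70,19] → ·
    (4,3)@(9, 7): e=[11,54,17] → █
    (6,3)@(13, 7): e=[47,22,13] → █
    (7,3)@(15, 7): e=[65,6,11] → █
    (8,3)@(17, 7): e=[83,-10,9] → ·
  covered (8 px):
    · · · · · · · · ·
    · · █ · · · · · ·
    · · · █ █ █ · · ·
    · · · · █ █ █ █ ·
    · · · · · · · · ·
    · · · · · · · · ·
    · · · · · · · · ·
T1:
  2·area = 16
  edge (12, 4)→(14, 10): d=(2,6) right/bottom  bias=-1
  edge (14, 10)→(10, 6): d=(-4,-4) top-left  bias=+0
  edge (10, 6)→(12, 4): d=(2,-2) top-left  bias=+0
    (2,0)@(5, 1): e=[36,0,-20] → ·  [on edge]
    (5,0)@(11, 1): e=[0,24,-8] → ·  [on edge]
    (7,0)@(15, 1): e=[-24,40,0] → ·  [on edge]
    (3,1)@(7, 3): e=[28,0,-12] → ·  [on edge]
    (6,1)@(13, 3): e=[-8,24,0] → ·  [on edge]
    (4,2)@(9, 5): e=[20,0,-4] → ·  [on edge]
    (5,2)@(11, 5): e=[8,8,0] → █  [on edge]
    (6,2)@(13, 5): e=[-4,16,4] → ·
    (4,3)@(9, 7): e=[24,-8,0] → ·  [on edge]
    (5,3)@(11, 7): e=[12,0,4] → █  [on edge]
    (6,3)@(13, 7): e=[0,8,8] → ·  [on edge]
    (3,4)@(7, 9): e=[40,-24,0] → ·  [on edge]
    (6,4)@(13, 9): e=[4,0,12] → █  [on edge]
    (2,5)@(5, 11): e=[56,-40,0] → ·  [on edge]
    (7,5)@(15, 11): e=[-4,0,20] → ·  [on edge]
    (1,6)@(3, 13): e=[72,-56,0] → ·  [on edge]
    (7,6)@(15, 13): e=[0,-8,24] → ·  [on edge]
    (8,6)@(17, 13): e=[-12,0,28] → ·  [on edge]
  covered (3 px):
    · · · · · · · · ·
    · · · · · · · · ·
    · · · · · █ · · ·
    · · · · · █ · · ·
    · · · · · · █ · ·
    · · · · · · · · ·
    · · · · · · · · ·

Z-buffer (winner per pixel, '.' = empty):
  . . . . . . . . .
  . . 0 . . . . . .
  . . . 0 0 1 . . .
  . . . . 0 1 0 0 .
  . . . . . . 1 . .
  . . . . . . . . .
  . . . . . . . . .

Answer: 1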